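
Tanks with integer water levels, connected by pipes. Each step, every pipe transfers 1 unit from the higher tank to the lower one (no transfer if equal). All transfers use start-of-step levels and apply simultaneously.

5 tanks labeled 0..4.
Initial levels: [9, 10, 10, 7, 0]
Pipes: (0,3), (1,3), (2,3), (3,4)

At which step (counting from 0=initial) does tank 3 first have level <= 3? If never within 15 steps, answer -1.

Answer: -1

Derivation:
Step 1: flows [0->3,1->3,2->3,3->4] -> levels [8 9 9 9 1]
Step 2: flows [3->0,1=3,2=3,3->4] -> levels [9 9 9 7 2]
Step 3: flows [0->3,1->3,2->3,3->4] -> levels [8 8 8 9 3]
Step 4: flows [3->0,3->1,3->2,3->4] -> levels [9 9 9 5 4]
Step 5: flows [0->3,1->3,2->3,3->4] -> levels [8 8 8 7 5]
Step 6: flows [0->3,1->3,2->3,3->4] -> levels [7 7 7 9 6]
Step 7: flows [3->0,3->1,3->2,3->4] -> levels [8 8 8 5 7]
Step 8: flows [0->3,1->3,2->3,4->3] -> levels [7 7 7 9 6]
  -> period-2 cycle (repeats step 6); tank 3 never drops to <=3
Tank 3 never reaches <=3 within 15 steps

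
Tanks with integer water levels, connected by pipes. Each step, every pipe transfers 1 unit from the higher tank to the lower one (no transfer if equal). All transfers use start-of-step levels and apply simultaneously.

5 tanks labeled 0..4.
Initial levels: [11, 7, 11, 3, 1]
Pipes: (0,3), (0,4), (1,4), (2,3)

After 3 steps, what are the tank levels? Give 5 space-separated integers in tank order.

Step 1: flows [0->3,0->4,1->4,2->3] -> levels [9 6 10 5 3]
Step 2: flows [0->3,0->4,1->4,2->3] -> levels [7 5 9 7 5]
Step 3: flows [0=3,0->4,1=4,2->3] -> levels [6 5 8 8 6]

Answer: 6 5 8 8 6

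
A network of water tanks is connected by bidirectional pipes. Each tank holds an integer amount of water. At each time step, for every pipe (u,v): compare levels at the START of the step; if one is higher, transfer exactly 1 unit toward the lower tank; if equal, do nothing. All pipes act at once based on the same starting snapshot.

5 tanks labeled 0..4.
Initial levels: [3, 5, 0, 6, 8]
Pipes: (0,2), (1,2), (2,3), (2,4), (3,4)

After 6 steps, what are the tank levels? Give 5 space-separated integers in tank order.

Answer: 3 4 7 4 4

Derivation:
Step 1: flows [0->2,1->2,3->2,4->2,4->3] -> levels [2 4 4 6 6]
Step 2: flows [2->0,1=2,3->2,4->2,3=4] -> levels [3 4 5 5 5]
Step 3: flows [2->0,2->1,2=3,2=4,3=4] -> levels [4 5 3 5 5]
Step 4: flows [0->2,1->2,3->2,4->2,3=4] -> levels [3 4 7 4 4]
Step 5: flows [2->0,2->1,2->3,2->4,3=4] -> levels [4 5 3 5 5]
  -> period-2 cycle: step 5 state = step 3 state
  -> state at step 6: (6-3) mod 2 = 1, same as step 4 -> [3 4 7 4 4]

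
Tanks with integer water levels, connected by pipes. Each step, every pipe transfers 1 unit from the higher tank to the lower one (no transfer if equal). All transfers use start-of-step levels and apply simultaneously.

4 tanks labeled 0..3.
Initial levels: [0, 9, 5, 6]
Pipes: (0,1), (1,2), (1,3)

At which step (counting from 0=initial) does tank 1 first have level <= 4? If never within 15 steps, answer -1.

Step 1: flows [1->0,1->2,1->3] -> levels [1 6 6 7]
Step 2: flows [1->0,1=2,3->1] -> levels [2 6 6 6]
Step 3: flows [1->0,1=2,1=3] -> levels [3 5 6 6]
Step 4: flows [1->0,2->1,3->1] -> levels [4 6 5 5]
Step 5: flows [1->0,1->2,1->3] -> levels [5 3 6 6]
Tank 1 first reaches <=4 at step 5

Answer: 5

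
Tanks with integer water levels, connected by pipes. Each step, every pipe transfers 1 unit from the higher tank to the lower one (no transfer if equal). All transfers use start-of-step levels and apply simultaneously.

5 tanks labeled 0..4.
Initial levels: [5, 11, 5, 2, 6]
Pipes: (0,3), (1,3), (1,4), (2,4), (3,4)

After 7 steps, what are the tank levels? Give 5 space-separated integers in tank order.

Answer: 5 6 6 7 5

Derivation:
Step 1: flows [0->3,1->3,1->4,4->2,4->3] -> levels [4 9 6 5 5]
Step 2: flows [3->0,1->3,1->4,2->4,3=4] -> levels [5 7 5 5 7]
Step 3: flows [0=3,1->3,1=4,4->2,4->3] -> levels [5 6 6 7 5]
Step 4: flows [3->0,3->1,1->4,2->4,3->4] -> levels [6 6 5 4 8]
Step 5: flows [0->3,1->3,4->1,4->2,4->3] -> levels [5 6 6 7 5]
  -> period-2 cycle: step 5 state = step 3 state
  -> state at step 7: (7-3) mod 2 = 0, same as step 3 -> [5 6 6 7 5]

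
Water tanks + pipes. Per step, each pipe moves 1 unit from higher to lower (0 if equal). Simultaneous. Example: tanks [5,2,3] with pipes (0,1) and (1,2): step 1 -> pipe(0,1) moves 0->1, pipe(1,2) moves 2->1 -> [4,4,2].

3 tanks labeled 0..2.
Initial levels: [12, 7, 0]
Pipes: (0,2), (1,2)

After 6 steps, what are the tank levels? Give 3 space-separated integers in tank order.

Step 1: flows [0->2,1->2] -> levels [11 6 2]
Step 2: flows [0->2,1->2] -> levels [10 5 4]
Step 3: flows [0->2,1->2] -> levels [9 4 6]
Step 4: flows [0->2,2->1] -> levels [8 5 6]
Step 5: flows [0->2,2->1] -> levels [7 6 6]
Step 6: flows [0->2,1=2] -> levels [6 6 7]

Answer: 6 6 7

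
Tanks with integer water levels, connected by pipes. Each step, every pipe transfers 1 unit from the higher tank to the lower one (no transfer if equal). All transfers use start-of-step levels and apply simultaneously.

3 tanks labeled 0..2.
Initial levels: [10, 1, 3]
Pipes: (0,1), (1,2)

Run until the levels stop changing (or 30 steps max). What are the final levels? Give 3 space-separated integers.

Answer: 5 4 5

Derivation:
Step 1: flows [0->1,2->1] -> levels [9 3 2]
Step 2: flows [0->1,1->2] -> levels [8 3 3]
Step 3: flows [0->1,1=2] -> levels [7 4 3]
Step 4: flows [0->1,1->2] -> levels [6 4 4]
Step 5: flows [0->1,1=2] -> levels [5 5 4]
Step 6: flows [0=1,1->2] -> levels [5 4 5]
Step 7: flows [0->1,2->1] -> levels [4 6 4]
Step 8: flows [1->0,1->2] -> levels [5 4 5]
  -> period-2 cycle: step 8 state = step 6 state; never stabilizes
  -> state at step 30: (30-6) mod 2 = 0, same as step 6 -> [5 4 5]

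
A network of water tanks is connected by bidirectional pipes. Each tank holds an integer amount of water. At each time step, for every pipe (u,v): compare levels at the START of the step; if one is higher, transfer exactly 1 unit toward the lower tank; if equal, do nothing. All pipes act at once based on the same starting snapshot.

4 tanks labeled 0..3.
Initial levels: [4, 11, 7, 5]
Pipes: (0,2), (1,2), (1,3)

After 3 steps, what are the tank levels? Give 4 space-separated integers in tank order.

Answer: 7 7 6 7

Derivation:
Step 1: flows [2->0,1->2,1->3] -> levels [5 9 7 6]
Step 2: flows [2->0,1->2,1->3] -> levels [6 7 7 7]
Step 3: flows [2->0,1=2,1=3] -> levels [7 7 6 7]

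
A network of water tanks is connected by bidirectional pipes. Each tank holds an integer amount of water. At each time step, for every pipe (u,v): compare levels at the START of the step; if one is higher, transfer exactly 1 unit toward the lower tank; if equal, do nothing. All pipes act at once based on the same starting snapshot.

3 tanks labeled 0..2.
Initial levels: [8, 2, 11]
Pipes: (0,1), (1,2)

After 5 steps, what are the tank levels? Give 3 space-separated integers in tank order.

Step 1: flows [0->1,2->1] -> levels [7 4 10]
Step 2: flows [0->1,2->1] -> levels [6 6 9]
Step 3: flows [0=1,2->1] -> levels [6 7 8]
Step 4: flows [1->0,2->1] -> levels [7 7 7]
Step 5: flows [0=1,1=2] -> levels [7 7 7]

Answer: 7 7 7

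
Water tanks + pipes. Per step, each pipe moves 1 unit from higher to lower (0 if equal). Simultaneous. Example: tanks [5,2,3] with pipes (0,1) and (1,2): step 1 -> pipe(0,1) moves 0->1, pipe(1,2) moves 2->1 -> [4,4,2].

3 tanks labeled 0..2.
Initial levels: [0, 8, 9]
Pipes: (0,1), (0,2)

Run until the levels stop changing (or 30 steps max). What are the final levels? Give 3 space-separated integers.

Answer: 5 6 6

Derivation:
Step 1: flows [1->0,2->0] -> levels [2 7 8]
Step 2: flows [1->0,2->0] -> levels [4 6 7]
Step 3: flows [1->0,2->0] -> levels [6 5 6]
Step 4: flows [0->1,0=2] -> levels [5 6 6]
Step 5: flows [1->0,2->0] -> levels [7 5 5]
Step 6: flows [0->1,0->2] -> levels [5 6 6]
  -> period-2 cycle: step 6 state = step 4 state; never stabilizes
  -> state at step 30: (30-4) mod 2 = 0, same as step 4 -> [5 6 6]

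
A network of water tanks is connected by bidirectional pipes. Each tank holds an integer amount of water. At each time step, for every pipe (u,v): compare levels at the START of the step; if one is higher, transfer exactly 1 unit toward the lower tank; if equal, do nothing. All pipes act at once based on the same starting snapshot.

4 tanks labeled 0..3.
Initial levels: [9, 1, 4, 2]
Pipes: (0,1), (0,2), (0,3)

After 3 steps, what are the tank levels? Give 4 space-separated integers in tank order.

Step 1: flows [0->1,0->2,0->3] -> levels [6 2 5 3]
Step 2: flows [0->1,0->2,0->3] -> levels [3 3 6 4]
Step 3: flows [0=1,2->0,3->0] -> levels [5 3 5 3]

Answer: 5 3 5 3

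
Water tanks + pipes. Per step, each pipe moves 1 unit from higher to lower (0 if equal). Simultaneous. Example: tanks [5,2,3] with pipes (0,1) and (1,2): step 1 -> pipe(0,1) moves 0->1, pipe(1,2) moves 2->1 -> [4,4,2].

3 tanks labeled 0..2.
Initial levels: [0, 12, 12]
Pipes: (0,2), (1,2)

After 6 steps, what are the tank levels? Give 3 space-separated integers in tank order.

Answer: 6 9 9

Derivation:
Step 1: flows [2->0,1=2] -> levels [1 12 11]
Step 2: flows [2->0,1->2] -> levels [2 11 11]
Step 3: flows [2->0,1=2] -> levels [3 11 10]
Step 4: flows [2->0,1->2] -> levels [4 10 10]
Step 5: flows [2->0,1=2] -> levels [5 10 9]
Step 6: flows [2->0,1->2] -> levels [6 9 9]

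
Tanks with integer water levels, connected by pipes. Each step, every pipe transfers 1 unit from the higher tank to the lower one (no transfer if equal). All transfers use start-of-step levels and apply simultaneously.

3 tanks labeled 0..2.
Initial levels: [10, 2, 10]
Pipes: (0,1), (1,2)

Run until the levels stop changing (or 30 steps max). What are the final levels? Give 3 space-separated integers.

Answer: 8 6 8

Derivation:
Step 1: flows [0->1,2->1] -> levels [9 4 9]
Step 2: flows [0->1,2->1] -> levels [8 6 8]
Step 3: flows [0->1,2->1] -> levels [7 8 7]
Step 4: flows [1->0,1->2] -> levels [8 6 8]
  -> period-2 cycle: step 4 state = step 2 state; never stabilizes
  -> state at step 30: (30-2) mod 2 = 0, same as step 2 -> [8 6 8]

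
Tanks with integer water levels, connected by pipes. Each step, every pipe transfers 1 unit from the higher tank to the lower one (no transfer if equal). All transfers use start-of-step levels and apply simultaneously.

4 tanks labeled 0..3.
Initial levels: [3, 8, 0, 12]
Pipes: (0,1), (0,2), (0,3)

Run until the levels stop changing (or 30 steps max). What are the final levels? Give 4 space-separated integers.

Step 1: flows [1->0,0->2,3->0] -> levels [4 7 1 11]
Step 2: flows [1->0,0->2,3->0] -> levels [5 6 2 10]
Step 3: flows [1->0,0->2,3->0] -> levels [6 5 3 9]
Step 4: flows [0->1,0->2,3->0] -> levels [5 6 4 8]
Step 5: flows [1->0,0->2,3->0] -> levels [6 5 5 7]
Step 6: flows [0->1,0->2,3->0] -> levels [5 6 6 6]
Step 7: flows [1->0,2->0,3->0] -> levels [8 5 5 5]
Step 8: flows [0->1,0->2,0->3] -> levels [5 6 6 6]
  -> period-2 cycle: step 8 state = step 6 state; never stabilizes
  -> state at step 30: (30-6) mod 2 = 0, same as step 6 -> [5 6 6 6]

Answer: 5 6 6 6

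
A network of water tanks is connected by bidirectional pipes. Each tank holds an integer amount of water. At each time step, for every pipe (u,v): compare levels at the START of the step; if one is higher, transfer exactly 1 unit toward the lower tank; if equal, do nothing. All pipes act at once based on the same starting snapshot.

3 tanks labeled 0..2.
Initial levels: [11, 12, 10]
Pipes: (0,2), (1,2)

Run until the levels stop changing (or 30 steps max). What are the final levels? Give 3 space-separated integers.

Step 1: flows [0->2,1->2] -> levels [10 11 12]
Step 2: flows [2->0,2->1] -> levels [11 12 10]
  -> period-2 cycle: step 2 state = step 0 state; never stabilizes
  -> state at step 30: (30-0) mod 2 = 0, same as step 0 -> [11 12 10]

Answer: 11 12 10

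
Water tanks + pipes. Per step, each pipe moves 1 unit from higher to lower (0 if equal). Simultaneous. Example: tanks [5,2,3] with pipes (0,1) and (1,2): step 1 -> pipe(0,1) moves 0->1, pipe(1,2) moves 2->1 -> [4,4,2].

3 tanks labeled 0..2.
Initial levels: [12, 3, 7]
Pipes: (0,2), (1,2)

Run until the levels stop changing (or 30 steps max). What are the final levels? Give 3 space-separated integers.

Step 1: flows [0->2,2->1] -> levels [11 4 7]
Step 2: flows [0->2,2->1] -> levels [10 5 7]
Step 3: flows [0->2,2->1] -> levels [9 6 7]
Step 4: flows [0->2,2->1] -> levels [8 7 7]
Step 5: flows [0->2,1=2] -> levels [7 7 8]
Step 6: flows [2->0,2->1] -> levels [8 8 6]
Step 7: flows [0->2,1->2] -> levels [7 7 8]
  -> period-2 cycle: step 7 state = step 5 state; never stabilizes
  -> state at step 30: (30-5) mod 2 = 1, same as step 6 -> [8 8 6]

Answer: 8 8 6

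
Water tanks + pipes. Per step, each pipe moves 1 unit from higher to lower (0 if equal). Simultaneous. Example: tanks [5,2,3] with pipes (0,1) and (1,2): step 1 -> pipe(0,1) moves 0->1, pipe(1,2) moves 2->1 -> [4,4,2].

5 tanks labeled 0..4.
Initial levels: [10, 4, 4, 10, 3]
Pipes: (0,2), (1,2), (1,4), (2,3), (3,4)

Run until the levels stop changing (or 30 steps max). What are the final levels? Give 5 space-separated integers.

Answer: 6 5 7 5 8

Derivation:
Step 1: flows [0->2,1=2,1->4,3->2,3->4] -> levels [9 3 6 8 5]
Step 2: flows [0->2,2->1,4->1,3->2,3->4] -> levels [8 5 7 6 5]
Step 3: flows [0->2,2->1,1=4,2->3,3->4] -> levels [7 6 6 6 6]
Step 4: flows [0->2,1=2,1=4,2=3,3=4] -> levels [6 6 7 6 6]
Step 5: flows [2->0,2->1,1=4,2->3,3=4] -> levels [7 7 4 7 6]
Step 6: flows [0->2,1->2,1->4,3->2,3->4] -> levels [6 5 7 5 8]
Step 7: flows [2->0,2->1,4->1,2->3,4->3] -> levels [7 7 4 7 6]
  -> period-2 cycle: step 7 state = step 5 state; never stabilizes
  -> state at step 30: (30-5) mod 2 = 1, same as step 6 -> [6 5 7 5 8]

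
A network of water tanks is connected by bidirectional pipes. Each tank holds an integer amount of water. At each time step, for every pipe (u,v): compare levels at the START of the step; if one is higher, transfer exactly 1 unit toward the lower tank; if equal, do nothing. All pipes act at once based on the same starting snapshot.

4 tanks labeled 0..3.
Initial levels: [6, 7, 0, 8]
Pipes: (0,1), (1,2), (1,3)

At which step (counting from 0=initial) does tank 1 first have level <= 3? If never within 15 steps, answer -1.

Step 1: flows [1->0,1->2,3->1] -> levels [7 6 1 7]
Step 2: flows [0->1,1->2,3->1] -> levels [6 7 2 6]
Step 3: flows [1->0,1->2,1->3] -> levels [7 4 3 7]
Step 4: flows [0->1,1->2,3->1] -> levels [6 5 4 6]
Step 5: flows [0->1,1->2,3->1] -> levels [5 6 5 5]
Step 6: flows [1->0,1->2,1->3] -> levels [6 3 6 6]
Tank 1 first reaches <=3 at step 6

Answer: 6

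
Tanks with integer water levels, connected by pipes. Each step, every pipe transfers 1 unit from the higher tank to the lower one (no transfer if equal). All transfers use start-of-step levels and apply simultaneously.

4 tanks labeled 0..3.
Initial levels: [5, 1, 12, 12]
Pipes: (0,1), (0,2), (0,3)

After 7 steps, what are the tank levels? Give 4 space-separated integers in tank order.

Answer: 7 7 8 8

Derivation:
Step 1: flows [0->1,2->0,3->0] -> levels [6 2 11 11]
Step 2: flows [0->1,2->0,3->0] -> levels [7 3 10 10]
Step 3: flows [0->1,2->0,3->0] -> levels [8 4 9 9]
Step 4: flows [0->1,2->0,3->0] -> levels [9 5 8 8]
Step 5: flows [0->1,0->2,0->3] -> levels [6 6 9 9]
Step 6: flows [0=1,2->0,3->0] -> levels [8 6 8 8]
Step 7: flows [0->1,0=2,0=3] -> levels [7 7 8 8]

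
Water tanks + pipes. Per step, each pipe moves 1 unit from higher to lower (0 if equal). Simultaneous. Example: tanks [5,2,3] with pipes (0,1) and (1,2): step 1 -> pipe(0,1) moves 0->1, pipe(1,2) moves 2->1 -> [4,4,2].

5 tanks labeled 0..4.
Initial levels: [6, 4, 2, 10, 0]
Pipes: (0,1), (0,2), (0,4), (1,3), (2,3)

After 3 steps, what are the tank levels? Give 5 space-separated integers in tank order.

Answer: 4 5 5 5 3

Derivation:
Step 1: flows [0->1,0->2,0->4,3->1,3->2] -> levels [3 6 4 8 1]
Step 2: flows [1->0,2->0,0->4,3->1,3->2] -> levels [4 6 4 6 2]
Step 3: flows [1->0,0=2,0->4,1=3,3->2] -> levels [4 5 5 5 3]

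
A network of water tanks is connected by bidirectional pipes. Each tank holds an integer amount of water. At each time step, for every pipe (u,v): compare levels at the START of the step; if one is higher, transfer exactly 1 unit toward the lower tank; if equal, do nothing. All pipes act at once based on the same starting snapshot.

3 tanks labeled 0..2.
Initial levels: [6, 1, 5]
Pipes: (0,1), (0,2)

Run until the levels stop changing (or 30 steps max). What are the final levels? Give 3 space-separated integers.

Answer: 4 4 4

Derivation:
Step 1: flows [0->1,0->2] -> levels [4 2 6]
Step 2: flows [0->1,2->0] -> levels [4 3 5]
Step 3: flows [0->1,2->0] -> levels [4 4 4]
Step 4: flows [0=1,0=2] -> levels [4 4 4]
  -> stable (no change)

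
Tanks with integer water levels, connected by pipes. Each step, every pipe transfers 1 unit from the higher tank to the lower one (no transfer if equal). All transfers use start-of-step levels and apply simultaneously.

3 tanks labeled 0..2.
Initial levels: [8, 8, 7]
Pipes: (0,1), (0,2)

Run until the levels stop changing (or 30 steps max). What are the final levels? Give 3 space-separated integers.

Step 1: flows [0=1,0->2] -> levels [7 8 8]
Step 2: flows [1->0,2->0] -> levels [9 7 7]
Step 3: flows [0->1,0->2] -> levels [7 8 8]
  -> period-2 cycle: step 3 state = step 1 state; never stabilizes
  -> state at step 30: (30-1) mod 2 = 1, same as step 2 -> [9 7 7]

Answer: 9 7 7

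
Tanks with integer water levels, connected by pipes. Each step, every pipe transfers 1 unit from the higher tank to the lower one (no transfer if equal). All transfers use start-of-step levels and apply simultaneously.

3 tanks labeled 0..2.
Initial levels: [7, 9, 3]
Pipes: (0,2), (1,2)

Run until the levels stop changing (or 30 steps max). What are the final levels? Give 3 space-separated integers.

Answer: 6 6 7

Derivation:
Step 1: flows [0->2,1->2] -> levels [6 8 5]
Step 2: flows [0->2,1->2] -> levels [5 7 7]
Step 3: flows [2->0,1=2] -> levels [6 7 6]
Step 4: flows [0=2,1->2] -> levels [6 6 7]
Step 5: flows [2->0,2->1] -> levels [7 7 5]
Step 6: flows [0->2,1->2] -> levels [6 6 7]
  -> period-2 cycle: step 6 state = step 4 state; never stabilizes
  -> state at step 30: (30-4) mod 2 = 0, same as step 4 -> [6 6 7]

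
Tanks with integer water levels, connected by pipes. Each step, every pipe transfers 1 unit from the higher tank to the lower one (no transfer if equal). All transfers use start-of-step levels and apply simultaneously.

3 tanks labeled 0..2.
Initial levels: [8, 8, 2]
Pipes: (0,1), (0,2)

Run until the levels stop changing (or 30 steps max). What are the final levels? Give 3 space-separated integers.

Answer: 6 6 6

Derivation:
Step 1: flows [0=1,0->2] -> levels [7 8 3]
Step 2: flows [1->0,0->2] -> levels [7 7 4]
Step 3: flows [0=1,0->2] -> levels [6 7 5]
Step 4: flows [1->0,0->2] -> levels [6 6 6]
Step 5: flows [0=1,0=2] -> levels [6 6 6]
  -> stable (no change)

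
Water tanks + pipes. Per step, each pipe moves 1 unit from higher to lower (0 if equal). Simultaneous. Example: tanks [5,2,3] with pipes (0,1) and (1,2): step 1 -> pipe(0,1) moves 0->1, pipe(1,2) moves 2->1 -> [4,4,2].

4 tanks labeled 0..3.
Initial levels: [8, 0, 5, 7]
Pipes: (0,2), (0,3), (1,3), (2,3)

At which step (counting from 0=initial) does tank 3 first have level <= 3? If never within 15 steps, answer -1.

Answer: -1

Derivation:
Step 1: flows [0->2,0->3,3->1,3->2] -> levels [6 1 7 6]
Step 2: flows [2->0,0=3,3->1,2->3] -> levels [7 2 5 6]
Step 3: flows [0->2,0->3,3->1,3->2] -> levels [5 3 7 5]
Step 4: flows [2->0,0=3,3->1,2->3] -> levels [6 4 5 5]
Step 5: flows [0->2,0->3,3->1,2=3] -> levels [4 5 6 5]
Step 6: flows [2->0,3->0,1=3,2->3] -> levels [6 5 4 5]
Step 7: flows [0->2,0->3,1=3,3->2] -> levels [4 5 6 5]
  -> period-2 cycle (repeats step 5); tank 3 never drops to <=3
Tank 3 never reaches <=3 within 15 steps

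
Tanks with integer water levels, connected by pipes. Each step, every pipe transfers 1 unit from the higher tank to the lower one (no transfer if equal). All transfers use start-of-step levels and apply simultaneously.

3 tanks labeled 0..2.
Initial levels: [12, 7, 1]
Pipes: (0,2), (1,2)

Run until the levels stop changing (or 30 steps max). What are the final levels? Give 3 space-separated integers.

Answer: 7 7 6

Derivation:
Step 1: flows [0->2,1->2] -> levels [11 6 3]
Step 2: flows [0->2,1->2] -> levels [10 5 5]
Step 3: flows [0->2,1=2] -> levels [9 5 6]
Step 4: flows [0->2,2->1] -> levels [8 6 6]
Step 5: flows [0->2,1=2] -> levels [7 6 7]
Step 6: flows [0=2,2->1] -> levels [7 7 6]
Step 7: flows [0->2,1->2] -> levels [6 6 8]
Step 8: flows [2->0,2->1] -> levels [7 7 6]
  -> period-2 cycle: step 8 state = step 6 state; never stabilizes
  -> state at step 30: (30-6) mod 2 = 0, same as step 6 -> [7 7 6]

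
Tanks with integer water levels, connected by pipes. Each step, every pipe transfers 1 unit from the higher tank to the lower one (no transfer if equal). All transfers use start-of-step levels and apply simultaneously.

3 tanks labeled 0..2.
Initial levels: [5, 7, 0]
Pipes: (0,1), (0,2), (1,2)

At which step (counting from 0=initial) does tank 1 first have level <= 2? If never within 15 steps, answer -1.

Step 1: flows [1->0,0->2,1->2] -> levels [5 5 2]
Step 2: flows [0=1,0->2,1->2] -> levels [4 4 4]
Step 3: flows [0=1,0=2,1=2] -> levels [4 4 4]
  -> stable; tank 1 stays at 4 > 2
Tank 1 never reaches <=2 within 15 steps

Answer: -1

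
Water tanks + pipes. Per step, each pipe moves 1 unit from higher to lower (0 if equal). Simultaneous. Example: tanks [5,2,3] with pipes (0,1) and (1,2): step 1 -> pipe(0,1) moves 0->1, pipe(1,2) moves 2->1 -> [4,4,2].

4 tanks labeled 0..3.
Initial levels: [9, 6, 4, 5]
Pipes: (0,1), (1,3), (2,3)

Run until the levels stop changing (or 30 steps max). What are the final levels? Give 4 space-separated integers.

Answer: 7 5 5 7

Derivation:
Step 1: flows [0->1,1->3,3->2] -> levels [8 6 5 5]
Step 2: flows [0->1,1->3,2=3] -> levels [7 6 5 6]
Step 3: flows [0->1,1=3,3->2] -> levels [6 7 6 5]
Step 4: flows [1->0,1->3,2->3] -> levels [7 5 5 7]
Step 5: flows [0->1,3->1,3->2] -> levels [6 7 6 5]
  -> period-2 cycle: step 5 state = step 3 state; never stabilizes
  -> state at step 30: (30-3) mod 2 = 1, same as step 4 -> [7 5 5 7]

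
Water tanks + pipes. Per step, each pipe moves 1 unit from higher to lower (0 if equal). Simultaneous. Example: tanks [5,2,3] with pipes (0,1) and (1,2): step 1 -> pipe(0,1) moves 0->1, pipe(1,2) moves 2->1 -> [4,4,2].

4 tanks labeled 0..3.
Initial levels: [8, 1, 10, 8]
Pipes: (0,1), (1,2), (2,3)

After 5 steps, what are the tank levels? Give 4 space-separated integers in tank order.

Step 1: flows [0->1,2->1,2->3] -> levels [7 3 8 9]
Step 2: flows [0->1,2->1,3->2] -> levels [6 5 8 8]
Step 3: flows [0->1,2->1,2=3] -> levels [5 7 7 8]
Step 4: flows [1->0,1=2,3->2] -> levels [6 6 8 7]
Step 5: flows [0=1,2->1,2->3] -> levels [6 7 6 8]

Answer: 6 7 6 8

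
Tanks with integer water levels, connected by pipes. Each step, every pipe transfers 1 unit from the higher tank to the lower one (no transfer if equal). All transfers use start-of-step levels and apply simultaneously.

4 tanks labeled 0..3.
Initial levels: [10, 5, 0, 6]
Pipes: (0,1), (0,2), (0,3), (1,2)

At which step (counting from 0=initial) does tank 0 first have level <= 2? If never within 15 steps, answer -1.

Step 1: flows [0->1,0->2,0->3,1->2] -> levels [7 5 2 7]
Step 2: flows [0->1,0->2,0=3,1->2] -> levels [5 5 4 7]
Step 3: flows [0=1,0->2,3->0,1->2] -> levels [5 4 6 6]
Step 4: flows [0->1,2->0,3->0,2->1] -> levels [6 6 4 5]
Step 5: flows [0=1,0->2,0->3,1->2] -> levels [4 5 6 6]
Step 6: flows [1->0,2->0,3->0,2->1] -> levels [7 5 4 5]
Step 7: flows [0->1,0->2,0->3,1->2] -> levels [4 5 6 6]
  -> period-2 cycle (repeats step 5); tank 0 never drops to <=2
Tank 0 never reaches <=2 within 15 steps

Answer: -1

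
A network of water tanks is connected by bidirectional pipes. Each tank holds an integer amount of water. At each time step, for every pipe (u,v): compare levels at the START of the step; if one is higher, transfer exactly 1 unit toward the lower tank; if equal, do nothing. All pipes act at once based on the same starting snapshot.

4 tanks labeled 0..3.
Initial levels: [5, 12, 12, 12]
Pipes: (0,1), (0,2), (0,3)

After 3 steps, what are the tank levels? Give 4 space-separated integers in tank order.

Answer: 8 11 11 11

Derivation:
Step 1: flows [1->0,2->0,3->0] -> levels [8 11 11 11]
Step 2: flows [1->0,2->0,3->0] -> levels [11 10 10 10]
Step 3: flows [0->1,0->2,0->3] -> levels [8 11 11 11]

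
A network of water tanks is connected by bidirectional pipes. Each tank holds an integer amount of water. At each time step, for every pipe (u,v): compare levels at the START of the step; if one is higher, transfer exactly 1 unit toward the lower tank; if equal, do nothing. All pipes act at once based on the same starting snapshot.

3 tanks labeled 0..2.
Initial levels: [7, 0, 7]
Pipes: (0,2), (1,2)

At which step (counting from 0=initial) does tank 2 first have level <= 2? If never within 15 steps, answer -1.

Step 1: flows [0=2,2->1] -> levels [7 1 6]
Step 2: flows [0->2,2->1] -> levels [6 2 6]
Step 3: flows [0=2,2->1] -> levels [6 3 5]
Step 4: flows [0->2,2->1] -> levels [5 4 5]
Step 5: flows [0=2,2->1] -> levels [5 5 4]
Step 6: flows [0->2,1->2] -> levels [4 4 6]
Step 7: flows [2->0,2->1] -> levels [5 5 4]
  -> period-2 cycle (repeats step 5); tank 2 never drops to <=2
Tank 2 never reaches <=2 within 15 steps

Answer: -1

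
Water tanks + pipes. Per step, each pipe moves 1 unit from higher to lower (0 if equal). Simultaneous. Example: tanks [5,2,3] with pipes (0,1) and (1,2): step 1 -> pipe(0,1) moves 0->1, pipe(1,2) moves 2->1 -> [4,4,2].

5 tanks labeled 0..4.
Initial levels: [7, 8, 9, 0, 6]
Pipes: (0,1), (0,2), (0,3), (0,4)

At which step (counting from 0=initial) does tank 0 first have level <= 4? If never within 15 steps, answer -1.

Step 1: flows [1->0,2->0,0->3,0->4] -> levels [7 7 8 1 7]
Step 2: flows [0=1,2->0,0->3,0=4] -> levels [7 7 7 2 7]
Step 3: flows [0=1,0=2,0->3,0=4] -> levels [6 7 7 3 7]
Step 4: flows [1->0,2->0,0->3,4->0] -> levels [8 6 6 4 6]
Step 5: flows [0->1,0->2,0->3,0->4] -> levels [4 7 7 5 7]
Tank 0 first reaches <=4 at step 5

Answer: 5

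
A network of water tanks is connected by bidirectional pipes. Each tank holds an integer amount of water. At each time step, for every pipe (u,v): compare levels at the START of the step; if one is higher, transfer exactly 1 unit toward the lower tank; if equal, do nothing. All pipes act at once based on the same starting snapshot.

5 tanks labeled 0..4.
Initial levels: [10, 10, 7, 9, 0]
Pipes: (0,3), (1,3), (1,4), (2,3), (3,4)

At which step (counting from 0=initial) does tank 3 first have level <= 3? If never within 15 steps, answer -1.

Step 1: flows [0->3,1->3,1->4,3->2,3->4] -> levels [9 8 8 9 2]
Step 2: flows [0=3,3->1,1->4,3->2,3->4] -> levels [9 8 9 6 4]
Step 3: flows [0->3,1->3,1->4,2->3,3->4] -> levels [8 6 8 8 6]
Step 4: flows [0=3,3->1,1=4,2=3,3->4] -> levels [8 7 8 6 7]
Step 5: flows [0->3,1->3,1=4,2->3,4->3] -> levels [7 6 7 10 6]
Step 6: flows [3->0,3->1,1=4,3->2,3->4] -> levels [8 7 8 6 7]
  -> period-2 cycle (repeats step 4); tank 3 never drops to <=3
Tank 3 never reaches <=3 within 15 steps

Answer: -1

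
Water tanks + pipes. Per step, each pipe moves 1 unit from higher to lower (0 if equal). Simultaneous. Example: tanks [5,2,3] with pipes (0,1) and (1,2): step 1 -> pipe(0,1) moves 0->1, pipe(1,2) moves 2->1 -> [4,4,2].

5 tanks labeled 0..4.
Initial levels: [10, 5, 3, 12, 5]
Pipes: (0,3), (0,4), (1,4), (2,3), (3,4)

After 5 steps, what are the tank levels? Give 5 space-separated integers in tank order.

Answer: 8 8 7 7 5

Derivation:
Step 1: flows [3->0,0->4,1=4,3->2,3->4] -> levels [10 5 4 9 7]
Step 2: flows [0->3,0->4,4->1,3->2,3->4] -> levels [8 6 5 8 8]
Step 3: flows [0=3,0=4,4->1,3->2,3=4] -> levels [8 7 6 7 7]
Step 4: flows [0->3,0->4,1=4,3->2,3=4] -> levels [6 7 7 7 8]
Step 5: flows [3->0,4->0,4->1,2=3,4->3] -> levels [8 8 7 7 5]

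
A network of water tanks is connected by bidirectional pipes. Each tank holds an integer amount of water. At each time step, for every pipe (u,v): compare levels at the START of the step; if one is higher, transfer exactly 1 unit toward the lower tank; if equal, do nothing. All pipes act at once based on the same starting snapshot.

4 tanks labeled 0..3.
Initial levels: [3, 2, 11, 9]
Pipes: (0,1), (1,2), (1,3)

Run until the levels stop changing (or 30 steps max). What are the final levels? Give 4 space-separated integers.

Answer: 7 4 7 7

Derivation:
Step 1: flows [0->1,2->1,3->1] -> levels [2 5 10 8]
Step 2: flows [1->0,2->1,3->1] -> levels [3 6 9 7]
Step 3: flows [1->0,2->1,3->1] -> levels [4 7 8 6]
Step 4: flows [1->0,2->1,1->3] -> levels [5 6 7 7]
Step 5: flows [1->0,2->1,3->1] -> levels [6 7 6 6]
Step 6: flows [1->0,1->2,1->3] -> levels [7 4 7 7]
Step 7: flows [0->1,2->1,3->1] -> levels [6 7 6 6]
  -> period-2 cycle: step 7 state = step 5 state; never stabilizes
  -> state at step 30: (30-5) mod 2 = 1, same as step 6 -> [7 4 7 7]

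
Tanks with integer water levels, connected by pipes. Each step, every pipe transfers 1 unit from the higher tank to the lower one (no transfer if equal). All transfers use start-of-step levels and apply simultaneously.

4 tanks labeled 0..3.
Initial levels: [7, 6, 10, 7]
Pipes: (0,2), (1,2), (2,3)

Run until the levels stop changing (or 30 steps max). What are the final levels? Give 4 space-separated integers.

Answer: 7 7 9 7

Derivation:
Step 1: flows [2->0,2->1,2->3] -> levels [8 7 7 8]
Step 2: flows [0->2,1=2,3->2] -> levels [7 7 9 7]
Step 3: flows [2->0,2->1,2->3] -> levels [8 8 6 8]
Step 4: flows [0->2,1->2,3->2] -> levels [7 7 9 7]
  -> period-2 cycle: step 4 state = step 2 state; never stabilizes
  -> state at step 30: (30-2) mod 2 = 0, same as step 2 -> [7 7 9 7]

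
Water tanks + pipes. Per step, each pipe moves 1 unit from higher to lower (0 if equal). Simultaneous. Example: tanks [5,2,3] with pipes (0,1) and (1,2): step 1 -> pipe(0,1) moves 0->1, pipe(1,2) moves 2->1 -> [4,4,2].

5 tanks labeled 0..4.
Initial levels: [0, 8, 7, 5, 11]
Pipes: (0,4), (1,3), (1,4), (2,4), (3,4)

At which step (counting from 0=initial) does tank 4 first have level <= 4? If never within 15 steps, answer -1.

Answer: 7

Derivation:
Step 1: flows [4->0,1->3,4->1,4->2,4->3] -> levels [1 8 8 7 7]
Step 2: flows [4->0,1->3,1->4,2->4,3=4] -> levels [2 6 7 8 8]
Step 3: flows [4->0,3->1,4->1,4->2,3=4] -> levels [3 8 8 7 5]
Step 4: flows [4->0,1->3,1->4,2->4,3->4] -> levels [4 6 7 7 7]
Step 5: flows [4->0,3->1,4->1,2=4,3=4] -> levels [5 8 7 6 5]
Step 6: flows [0=4,1->3,1->4,2->4,3->4] -> levels [5 6 6 6 8]
Step 7: flows [4->0,1=3,4->1,4->2,4->3] -> levels [6 7 7 7 4]
Tank 4 first reaches <=4 at step 7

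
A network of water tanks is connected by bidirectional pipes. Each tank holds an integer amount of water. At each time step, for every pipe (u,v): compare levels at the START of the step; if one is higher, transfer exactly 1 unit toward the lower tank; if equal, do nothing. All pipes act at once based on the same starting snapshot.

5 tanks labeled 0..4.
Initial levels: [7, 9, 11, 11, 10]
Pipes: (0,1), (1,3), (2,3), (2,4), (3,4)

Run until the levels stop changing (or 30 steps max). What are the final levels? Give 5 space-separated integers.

Step 1: flows [1->0,3->1,2=3,2->4,3->4] -> levels [8 9 10 9 12]
Step 2: flows [1->0,1=3,2->3,4->2,4->3] -> levels [9 8 10 11 10]
Step 3: flows [0->1,3->1,3->2,2=4,3->4] -> levels [8 10 11 8 11]
Step 4: flows [1->0,1->3,2->3,2=4,4->3] -> levels [9 8 10 11 10]
  -> period-2 cycle: step 4 state = step 2 state; never stabilizes
  -> state at step 30: (30-2) mod 2 = 0, same as step 2 -> [9 8 10 11 10]

Answer: 9 8 10 11 10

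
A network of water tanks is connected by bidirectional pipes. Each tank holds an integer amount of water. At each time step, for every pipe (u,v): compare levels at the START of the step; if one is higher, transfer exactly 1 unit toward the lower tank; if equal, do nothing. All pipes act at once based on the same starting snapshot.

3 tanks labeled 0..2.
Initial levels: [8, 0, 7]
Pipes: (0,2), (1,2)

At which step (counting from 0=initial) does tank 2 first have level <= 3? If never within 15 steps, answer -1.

Step 1: flows [0->2,2->1] -> levels [7 1 7]
Step 2: flows [0=2,2->1] -> levels [7 2 6]
Step 3: flows [0->2,2->1] -> levels [6 3 6]
Step 4: flows [0=2,2->1] -> levels [6 4 5]
Step 5: flows [0->2,2->1] -> levels [5 5 5]
Step 6: flows [0=2,1=2] -> levels [5 5 5]
  -> stable; tank 2 stays at 5 > 3
Tank 2 never reaches <=3 within 15 steps

Answer: -1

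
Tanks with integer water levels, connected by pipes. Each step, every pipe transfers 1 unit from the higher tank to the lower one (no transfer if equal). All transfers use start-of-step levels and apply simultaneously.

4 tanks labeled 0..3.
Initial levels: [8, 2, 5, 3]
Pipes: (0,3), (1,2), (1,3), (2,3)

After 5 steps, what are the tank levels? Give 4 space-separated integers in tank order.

Step 1: flows [0->3,2->1,3->1,2->3] -> levels [7 4 3 4]
Step 2: flows [0->3,1->2,1=3,3->2] -> levels [6 3 5 4]
Step 3: flows [0->3,2->1,3->1,2->3] -> levels [5 5 3 5]
Step 4: flows [0=3,1->2,1=3,3->2] -> levels [5 4 5 4]
Step 5: flows [0->3,2->1,1=3,2->3] -> levels [4 5 3 6]

Answer: 4 5 3 6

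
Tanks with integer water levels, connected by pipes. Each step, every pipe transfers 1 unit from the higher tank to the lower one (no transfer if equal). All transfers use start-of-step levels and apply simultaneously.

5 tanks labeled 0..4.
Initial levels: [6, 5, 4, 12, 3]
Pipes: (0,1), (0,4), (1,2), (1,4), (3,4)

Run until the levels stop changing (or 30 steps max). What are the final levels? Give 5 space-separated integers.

Step 1: flows [0->1,0->4,1->2,1->4,3->4] -> levels [4 4 5 11 6]
Step 2: flows [0=1,4->0,2->1,4->1,3->4] -> levels [5 6 4 10 5]
Step 3: flows [1->0,0=4,1->2,1->4,3->4] -> levels [6 3 5 9 7]
Step 4: flows [0->1,4->0,2->1,4->1,3->4] -> levels [6 6 4 8 6]
Step 5: flows [0=1,0=4,1->2,1=4,3->4] -> levels [6 5 5 7 7]
Step 6: flows [0->1,4->0,1=2,4->1,3=4] -> levels [6 7 5 7 5]
Step 7: flows [1->0,0->4,1->2,1->4,3->4] -> levels [6 4 6 6 8]
Step 8: flows [0->1,4->0,2->1,4->1,4->3] -> levels [6 7 5 7 5]
  -> period-2 cycle: step 8 state = step 6 state; never stabilizes
  -> state at step 30: (30-6) mod 2 = 0, same as step 6 -> [6 7 5 7 5]

Answer: 6 7 5 7 5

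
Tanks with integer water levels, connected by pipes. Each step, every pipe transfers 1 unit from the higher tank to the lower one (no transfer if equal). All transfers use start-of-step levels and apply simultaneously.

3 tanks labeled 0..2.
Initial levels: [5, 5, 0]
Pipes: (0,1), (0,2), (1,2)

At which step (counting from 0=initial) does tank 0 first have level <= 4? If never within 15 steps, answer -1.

Answer: 1

Derivation:
Step 1: flows [0=1,0->2,1->2] -> levels [4 4 2]
Tank 0 first reaches <=4 at step 1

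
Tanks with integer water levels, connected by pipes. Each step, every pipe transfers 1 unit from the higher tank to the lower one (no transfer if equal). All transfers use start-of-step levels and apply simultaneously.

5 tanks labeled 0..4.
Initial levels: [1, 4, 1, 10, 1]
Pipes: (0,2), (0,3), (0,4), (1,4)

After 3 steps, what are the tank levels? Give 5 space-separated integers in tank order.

Answer: 4 3 2 7 1

Derivation:
Step 1: flows [0=2,3->0,0=4,1->4] -> levels [2 3 1 9 2]
Step 2: flows [0->2,3->0,0=4,1->4] -> levels [2 2 2 8 3]
Step 3: flows [0=2,3->0,4->0,4->1] -> levels [4 3 2 7 1]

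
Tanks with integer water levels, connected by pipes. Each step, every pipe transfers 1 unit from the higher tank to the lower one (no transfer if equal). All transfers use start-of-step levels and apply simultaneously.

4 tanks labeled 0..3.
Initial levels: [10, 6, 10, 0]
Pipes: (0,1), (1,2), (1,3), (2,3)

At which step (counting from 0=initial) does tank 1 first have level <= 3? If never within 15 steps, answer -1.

Step 1: flows [0->1,2->1,1->3,2->3] -> levels [9 7 8 2]
Step 2: flows [0->1,2->1,1->3,2->3] -> levels [8 8 6 4]
Step 3: flows [0=1,1->2,1->3,2->3] -> levels [8 6 6 6]
Step 4: flows [0->1,1=2,1=3,2=3] -> levels [7 7 6 6]
Step 5: flows [0=1,1->2,1->3,2=3] -> levels [7 5 7 7]
Step 6: flows [0->1,2->1,3->1,2=3] -> levels [6 8 6 6]
Step 7: flows [1->0,1->2,1->3,2=3] -> levels [7 5 7 7]
  -> period-2 cycle (repeats step 5); tank 1 never drops to <=3
Tank 1 never reaches <=3 within 15 steps

Answer: -1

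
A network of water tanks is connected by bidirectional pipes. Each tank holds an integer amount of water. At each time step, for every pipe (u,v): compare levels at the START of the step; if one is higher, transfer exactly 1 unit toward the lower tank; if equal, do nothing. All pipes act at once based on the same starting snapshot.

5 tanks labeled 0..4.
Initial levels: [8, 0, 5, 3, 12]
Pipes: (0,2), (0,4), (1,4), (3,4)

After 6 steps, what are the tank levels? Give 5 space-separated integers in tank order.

Answer: 5 4 7 5 7

Derivation:
Step 1: flows [0->2,4->0,4->1,4->3] -> levels [8 1 6 4 9]
Step 2: flows [0->2,4->0,4->1,4->3] -> levels [8 2 7 5 6]
Step 3: flows [0->2,0->4,4->1,4->3] -> levels [6 3 8 6 5]
Step 4: flows [2->0,0->4,4->1,3->4] -> levels [6 4 7 5 6]
Step 5: flows [2->0,0=4,4->1,4->3] -> levels [7 5 6 6 4]
Step 6: flows [0->2,0->4,1->4,3->4] -> levels [5 4 7 5 7]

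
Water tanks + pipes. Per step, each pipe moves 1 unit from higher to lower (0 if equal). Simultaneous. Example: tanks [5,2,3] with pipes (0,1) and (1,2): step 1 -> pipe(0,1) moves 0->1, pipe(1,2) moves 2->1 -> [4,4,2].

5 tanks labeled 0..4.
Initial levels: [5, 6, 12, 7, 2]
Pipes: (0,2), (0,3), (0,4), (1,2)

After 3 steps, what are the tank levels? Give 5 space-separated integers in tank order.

Answer: 6 8 7 6 5

Derivation:
Step 1: flows [2->0,3->0,0->4,2->1] -> levels [6 7 10 6 3]
Step 2: flows [2->0,0=3,0->4,2->1] -> levels [6 8 8 6 4]
Step 3: flows [2->0,0=3,0->4,1=2] -> levels [6 8 7 6 5]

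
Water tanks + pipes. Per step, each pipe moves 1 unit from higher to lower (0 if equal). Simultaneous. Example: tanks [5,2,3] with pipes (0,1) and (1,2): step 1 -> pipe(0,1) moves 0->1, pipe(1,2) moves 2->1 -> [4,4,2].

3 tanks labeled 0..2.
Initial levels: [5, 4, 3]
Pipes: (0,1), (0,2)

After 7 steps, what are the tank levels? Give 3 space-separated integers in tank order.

Step 1: flows [0->1,0->2] -> levels [3 5 4]
Step 2: flows [1->0,2->0] -> levels [5 4 3]
  -> period-2 cycle: step 2 state = step 0 state
  -> state at step 7: (7-0) mod 2 = 1, same as step 1 -> [3 5 4]

Answer: 3 5 4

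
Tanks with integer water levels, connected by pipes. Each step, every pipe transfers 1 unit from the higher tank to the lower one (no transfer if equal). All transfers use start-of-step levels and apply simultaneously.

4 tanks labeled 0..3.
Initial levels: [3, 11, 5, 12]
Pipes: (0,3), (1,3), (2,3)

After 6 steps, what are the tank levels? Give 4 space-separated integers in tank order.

Step 1: flows [3->0,3->1,3->2] -> levels [4 12 6 9]
Step 2: flows [3->0,1->3,3->2] -> levels [5 11 7 8]
Step 3: flows [3->0,1->3,3->2] -> levels [6 10 8 7]
Step 4: flows [3->0,1->3,2->3] -> levels [7 9 7 8]
Step 5: flows [3->0,1->3,3->2] -> levels [8 8 8 7]
Step 6: flows [0->3,1->3,2->3] -> levels [7 7 7 10]

Answer: 7 7 7 10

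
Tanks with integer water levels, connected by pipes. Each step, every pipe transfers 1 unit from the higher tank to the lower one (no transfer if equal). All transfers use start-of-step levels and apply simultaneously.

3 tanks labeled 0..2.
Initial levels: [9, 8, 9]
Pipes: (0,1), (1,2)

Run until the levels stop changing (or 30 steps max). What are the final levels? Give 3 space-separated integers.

Step 1: flows [0->1,2->1] -> levels [8 10 8]
Step 2: flows [1->0,1->2] -> levels [9 8 9]
  -> period-2 cycle: step 2 state = step 0 state; never stabilizes
  -> state at step 30: (30-0) mod 2 = 0, same as step 0 -> [9 8 9]

Answer: 9 8 9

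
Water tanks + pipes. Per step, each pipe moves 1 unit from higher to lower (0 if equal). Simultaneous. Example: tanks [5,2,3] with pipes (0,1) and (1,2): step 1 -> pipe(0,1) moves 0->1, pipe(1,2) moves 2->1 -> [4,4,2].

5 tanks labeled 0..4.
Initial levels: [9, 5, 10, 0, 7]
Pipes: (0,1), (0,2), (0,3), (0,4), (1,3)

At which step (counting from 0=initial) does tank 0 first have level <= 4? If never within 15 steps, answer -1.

Step 1: flows [0->1,2->0,0->3,0->4,1->3] -> levels [7 5 9 2 8]
Step 2: flows [0->1,2->0,0->3,4->0,1->3] -> levels [7 5 8 4 7]
Step 3: flows [0->1,2->0,0->3,0=4,1->3] -> levels [6 5 7 6 7]
Step 4: flows [0->1,2->0,0=3,4->0,3->1] -> levels [7 7 6 5 6]
Step 5: flows [0=1,0->2,0->3,0->4,1->3] -> levels [4 6 7 7 7]
Tank 0 first reaches <=4 at step 5

Answer: 5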